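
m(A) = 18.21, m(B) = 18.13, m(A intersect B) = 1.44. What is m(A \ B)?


m(A \ B) = m(A) - m(A n B)
= 18.21 - 1.44
= 16.77


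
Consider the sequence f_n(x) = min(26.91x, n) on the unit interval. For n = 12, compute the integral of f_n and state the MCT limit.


f(x) = 26.91x on [0,1]; f_n(x) = min(26.91x, n). At n = 12:
Step 1: f(x) reaches 12 at x = 12/26.91 = 0.445931
Step 2: integral(f_12) = integral(26.91x, 0, 0.445931) + integral(12, 0.445931, 1)
       = 26.91*0.445931^2/2 + 12*(1 - 0.445931)
       = 2.675585 + 6.648829
       = 9.324415
Step 3: As n -> infinity, f_n increases to f, so by MCT integral(f_n) -> integral(f) = 26.91/2 = 13.455.
Convergence: integral(f_12) = 9.324415 -> 13.455 as n -> infinity


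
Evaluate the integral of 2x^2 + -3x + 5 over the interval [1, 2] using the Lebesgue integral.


The Lebesgue integral of a Riemann-integrable function agrees with the Riemann integral.
Antiderivative F(x) = (2/3)x^3 + (-3/2)x^2 + 5x
F(2) = (2/3)*2^3 + (-3/2)*2^2 + 5*2
     = (2/3)*8 + (-3/2)*4 + 5*2
     = 5.333333 + -6 + 10
     = 9.333333
F(1) = 4.166667
Integral = F(2) - F(1) = 9.333333 - 4.166667 = 5.166667


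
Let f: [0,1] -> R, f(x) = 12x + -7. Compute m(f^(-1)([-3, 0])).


f^(-1)([-3, 0]) = {x : -3 <= 12x + -7 <= 0}
Solving: (-3 - -7)/12 <= x <= (0 - -7)/12
= [0.333333, 0.583333]
Intersecting with [0,1]: [0.333333, 0.583333]
Measure = 0.583333 - 0.333333 = 0.25


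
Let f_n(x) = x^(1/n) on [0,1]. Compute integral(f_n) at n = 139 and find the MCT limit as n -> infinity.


At n = 139: f_139(x) = x^(1/139).
Step 1: integral(x^(1/139), 0, 1) = [x^(1/139+1) / (1/139+1)] from 0 to 1
     = 1 / (1/139 + 1) = 1 / ((139+1)/139) = 139/(139+1)
     = 139/140 = 0.992857
Step 2: As n -> infinity, f_n(x) = x^(1/n) -> 1 for x in (0,1], and f_n is increasing in n.
By MCT, lim_n integral(f_n) = integral(lim_n f_n) = integral(1, 0, 1) = 1.
Step 3: Verify convergence: 139/140 = 0.992857 -> 1


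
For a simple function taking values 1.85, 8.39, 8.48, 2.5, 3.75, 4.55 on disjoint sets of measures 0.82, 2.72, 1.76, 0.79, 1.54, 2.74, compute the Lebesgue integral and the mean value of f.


Step 1: Integral = sum(value_i * measure_i)
= 1.85*0.82 + 8.39*2.72 + 8.48*1.76 + 2.5*0.79 + 3.75*1.54 + 4.55*2.74
= 1.517 + 22.8208 + 14.9248 + 1.975 + 5.775 + 12.467
= 59.4796
Step 2: Total measure of domain = 0.82 + 2.72 + 1.76 + 0.79 + 1.54 + 2.74 = 10.37
Step 3: Average value = 59.4796 / 10.37 = 5.735738


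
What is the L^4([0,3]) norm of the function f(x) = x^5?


Step 1: ||f||_4 = (integral_0^3 |x^5|^4 dx)^(1/4)
     = (integral_0^3 x^20 dx)^(1/4)
Step 2: integral_0^3 x^20 dx = [x^21/(21)] from 0 to 3 = 3^21/21
     = 10460353203/21 = 4.981121e+08
Step 3: ||f||_4 = (4.981121e+08)^(1/4) = 149.393521


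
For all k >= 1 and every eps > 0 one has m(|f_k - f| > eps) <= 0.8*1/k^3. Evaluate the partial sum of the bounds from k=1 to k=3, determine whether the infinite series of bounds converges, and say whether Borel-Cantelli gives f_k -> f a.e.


Step 1: List the terms 0.8*1/k^3 for k = 1 to 3:
  k=1: 0.8
  k=2: 0.1
  k=3: 0.02963
Step 2: Partial sum = 0.8 + 0.1 + 0.02963
     = 0.92963
Step 3: The full series sum_(k>=1) 0.8*1/k^3 converges (p-series with p = 3 > 1; a constant multiple of a convergent series converges).
Step 4: Fix eps > 0. Since sum_k m(|f_k - f| > eps) < infinity, the Borel-Cantelli lemma gives
        m(limsup_k {|f_k - f| > eps}) = 0, i.e. for a.e. x, |f_k(x) - f(x)| <= eps for all large k.
        Applying this with eps = 1/j for j = 1, 2, ... and intersecting the countably many full-measure sets,
        for a.e. x we get limsup_k |f_k(x) - f(x)| <= 1/j for every j, hence f_k -> f almost everywhere.
Conclusion: series converges; Borel-Cantelli yields f_k -> f a.e.


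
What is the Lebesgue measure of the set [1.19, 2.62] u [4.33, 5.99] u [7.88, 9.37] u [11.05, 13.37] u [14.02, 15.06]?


For pairwise disjoint intervals, m(union) = sum of lengths.
= (2.62 - 1.19) + (5.99 - 4.33) + (9.37 - 7.88) + (13.37 - 11.05) + (15.06 - 14.02)
= 1.43 + 1.66 + 1.49 + 2.32 + 1.04
= 7.94


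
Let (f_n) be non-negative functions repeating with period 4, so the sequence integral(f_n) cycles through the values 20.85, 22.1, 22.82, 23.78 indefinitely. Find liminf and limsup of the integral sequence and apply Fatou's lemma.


The sequence (integral(f_n)) is periodic with period 4, repeating the values 20.85, 22.1, 22.82, 23.78 indefinitely.
Step 1: For a periodic sequence, every tail (a_m, a_(m+1), ...) contains all 4 period values infinitely often.
Step 2: Hence inf of every tail = min of the period values = min(20.85, 22.1, 22.82, 23.78) = 20.85.
        liminf_n integral(f_n) = sup over m of (inf of tail from m) = 20.85.
Step 3: Similarly sup of every tail = max of the period values = 23.78.
        limsup_n integral(f_n) = 23.78.
Step 4: Fatou's lemma: integral(liminf_n f_n) <= liminf_n integral(f_n) = 20.85.
        So the integral of the pointwise liminf is at most 20.85.


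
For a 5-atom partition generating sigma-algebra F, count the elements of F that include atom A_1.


Each element of F is a union of some subset S of the 5 atoms.
The element contains A_1 iff A_1 is in S.
So we count subsets S of {A_1,...,A_5} with A_1 in S: choose freely among the other 4 atoms.
Count = 2^(5-1) = 2^4 = 16.


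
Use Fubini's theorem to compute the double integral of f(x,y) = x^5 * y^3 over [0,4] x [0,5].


By Fubini's theorem, the double integral factors as a product of single integrals:
Step 1: integral_0^4 x^5 dx = [x^6/6] from 0 to 4
     = 4^6/6 = 682.666667
Step 2: integral_0^5 y^3 dy = [y^4/4] from 0 to 5
     = 5^4/4 = 156.25
Step 3: Double integral = 682.666667 * 156.25 = 106666.666667


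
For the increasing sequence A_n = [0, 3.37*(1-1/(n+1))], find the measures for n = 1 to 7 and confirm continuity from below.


By continuity of measure from below: if A_n increases to A, then m(A_n) -> m(A).
Here A = [0, 3.37], so m(A) = 3.37
Step 1: a_1 = 3.37*(1 - 1/2) = 1.685, m(A_1) = 1.685
Step 2: a_2 = 3.37*(1 - 1/3) = 2.2467, m(A_2) = 2.2467
Step 3: a_3 = 3.37*(1 - 1/4) = 2.5275, m(A_3) = 2.5275
Step 4: a_4 = 3.37*(1 - 1/5) = 2.696, m(A_4) = 2.696
Step 5: a_5 = 3.37*(1 - 1/6) = 2.8083, m(A_5) = 2.8083
Step 6: a_6 = 3.37*(1 - 1/7) = 2.8886, m(A_6) = 2.8886
Step 7: a_7 = 3.37*(1 - 1/8) = 2.9487, m(A_7) = 2.9487
Limit: m(A_n) -> m([0,3.37]) = 3.37


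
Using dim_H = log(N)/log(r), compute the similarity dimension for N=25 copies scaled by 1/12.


For a self-similar set with N copies scaled by 1/r:
dim_H = log(N)/log(r) = log(25)/log(12)
= 3.218876/2.484907
= 1.295371


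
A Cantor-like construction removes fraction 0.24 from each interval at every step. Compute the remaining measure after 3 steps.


Step 1: At each step, fraction remaining = 1 - 0.24 = 0.76
Step 2: After 3 steps, measure = (0.76)^3
Step 3: Computing the power step by step:
  After step 1: 0.76
  After step 2: 0.5776
  After step 3: 0.438976
Result = 0.438976


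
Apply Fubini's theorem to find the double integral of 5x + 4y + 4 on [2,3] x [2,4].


By Fubini, integrate in x first, then y.
Step 1: Fix y, integrate over x in [2,3]:
  integral(5x + 4y + 4, x=2..3)
  = 5*(3^2 - 2^2)/2 + (4y + 4)*(3 - 2)
  = 12.5 + (4y + 4)*1
  = 12.5 + 4y + 4
  = 16.5 + 4y
Step 2: Integrate over y in [2,4]:
  integral(16.5 + 4y, y=2..4)
  = 16.5*2 + 4*(4^2 - 2^2)/2
  = 33 + 24
  = 57


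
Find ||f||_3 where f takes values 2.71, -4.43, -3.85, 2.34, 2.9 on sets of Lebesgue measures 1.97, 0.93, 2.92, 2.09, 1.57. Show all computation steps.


Step 1: Compute |f_i|^3 for each value:
  |2.71|^3 = 19.902511
  |-4.43|^3 = 86.938307
  |-3.85|^3 = 57.066625
  |2.34|^3 = 12.812904
  |2.9|^3 = 24.389
Step 2: Multiply by measures and sum:
  19.902511 * 1.97 = 39.207947
  86.938307 * 0.93 = 80.852626
  57.066625 * 2.92 = 166.634545
  12.812904 * 2.09 = 26.778969
  24.389 * 1.57 = 38.29073
Sum = 39.207947 + 80.852626 + 166.634545 + 26.778969 + 38.29073 = 351.764817
Step 3: Take the p-th root:
||f||_3 = (351.764817)^(1/3) = 7.059124


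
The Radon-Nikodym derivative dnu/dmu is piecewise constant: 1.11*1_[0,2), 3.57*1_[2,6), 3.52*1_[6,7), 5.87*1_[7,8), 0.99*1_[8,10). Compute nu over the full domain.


Integrate each piece of the Radon-Nikodym derivative:
Step 1: integral_0^2 1.11 dx = 1.11*(2-0) = 1.11*2 = 2.22
Step 2: integral_2^6 3.57 dx = 3.57*(6-2) = 3.57*4 = 14.28
Step 3: integral_6^7 3.52 dx = 3.52*(7-6) = 3.52*1 = 3.52
Step 4: integral_7^8 5.87 dx = 5.87*(8-7) = 5.87*1 = 5.87
Step 5: integral_8^10 0.99 dx = 0.99*(10-8) = 0.99*2 = 1.98
Total: 2.22 + 14.28 + 3.52 + 5.87 + 1.98 = 27.87


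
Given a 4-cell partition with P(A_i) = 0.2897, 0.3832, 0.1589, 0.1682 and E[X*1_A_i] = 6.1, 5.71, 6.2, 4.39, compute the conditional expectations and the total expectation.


For each cell A_i: E[X|A_i] = E[X*1_A_i] / P(A_i)
Step 1: E[X|A_1] = 6.1 / 0.2897 = 21.056265
Step 2: E[X|A_2] = 5.71 / 0.3832 = 14.900835
Step 3: E[X|A_3] = 6.2 / 0.1589 = 39.01825
Step 4: E[X|A_4] = 4.39 / 0.1682 = 26.099881
Verification: E[X] = sum E[X*1_A_i] = 6.1 + 5.71 + 6.2 + 4.39 = 22.4


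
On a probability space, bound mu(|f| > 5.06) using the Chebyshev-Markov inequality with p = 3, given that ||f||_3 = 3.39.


Chebyshev/Markov inequality: mu(|f| > eps) <= (||f||_p / eps)^p
Step 1: ||f||_3 / eps = 3.39 / 5.06 = 0.66996
Step 2: Raise to power p = 3:
  (0.66996)^3 = 0.30071
Step 3: Therefore mu(|f| > 5.06) <= 0.30071


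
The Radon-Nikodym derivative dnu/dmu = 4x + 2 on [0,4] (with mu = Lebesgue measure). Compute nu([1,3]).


nu(A) = integral_A (dnu/dmu) dmu = integral_1^3 (4x + 2) dx
Step 1: Antiderivative F(x) = (4/2)x^2 + 2x
Step 2: F(3) = (4/2)*3^2 + 2*3 = 18 + 6 = 24
Step 3: F(1) = (4/2)*1^2 + 2*1 = 2 + 2 = 4
Step 4: nu([1,3]) = F(3) - F(1) = 24 - 4 = 20


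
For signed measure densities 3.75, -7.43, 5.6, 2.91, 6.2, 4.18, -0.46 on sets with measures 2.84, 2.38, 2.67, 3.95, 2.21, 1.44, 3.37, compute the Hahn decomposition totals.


Step 1: Compute signed measure on each set:
  Set 1: 3.75 * 2.84 = 10.65
  Set 2: -7.43 * 2.38 = -17.6834
  Set 3: 5.6 * 2.67 = 14.952
  Set 4: 2.91 * 3.95 = 11.4945
  Set 5: 6.2 * 2.21 = 13.702
  Set 6: 4.18 * 1.44 = 6.0192
  Set 7: -0.46 * 3.37 = -1.5502
Step 2: Total signed measure = (10.65) + (-17.6834) + (14.952) + (11.4945) + (13.702) + (6.0192) + (-1.5502)
     = 37.5841
Step 3: Positive part mu+(X) = sum of positive contributions = 56.8177
Step 4: Negative part mu-(X) = |sum of negative contributions| = 19.2336


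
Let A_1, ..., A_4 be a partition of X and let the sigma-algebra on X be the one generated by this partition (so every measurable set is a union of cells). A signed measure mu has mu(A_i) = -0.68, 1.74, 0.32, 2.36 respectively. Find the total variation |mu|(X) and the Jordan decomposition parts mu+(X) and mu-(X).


Step 1: Every measurable set is a union of atoms (the cells / points), so a Hahn decomposition is
  obtained by grouping atoms by sign: P = union of atoms with mu > 0, N = union of the remaining atoms.
  Atoms in P (indices): 2, 3, 4;  atoms in N (indices): 1
  Positive values: 1.74, 0.32, 2.36
  Negative values: -0.68
Step 2: mu+(X) = mu(P) = sum of positive atom values = 4.42
Step 3: mu-(X) = -mu(N) = sum of |negative atom values| = 0.68
Step 4: |mu|(X) = mu+(X) + mu-(X) = 4.42 + 0.68 = 5.1


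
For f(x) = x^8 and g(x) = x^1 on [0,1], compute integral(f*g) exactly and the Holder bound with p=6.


Step 1: Exact integral of f*g = integral(x^9, 0, 1) = 1/10
     = 0.1
Step 2: Holder bound with p=6, q=1.2:
  ||f||_p = (integral x^48 dx)^(1/6) = (1/49)^(1/6) = 0.522758
  ||g||_q = (integral x^1.2 dx)^(1/1.2) = (1/2.2)^(1/1.2) = 0.518379
Step 3: Holder bound = ||f||_p * ||g||_q = 0.522758 * 0.518379 = 0.270987
Verification: 0.1 <= 0.270987 (Holder holds)


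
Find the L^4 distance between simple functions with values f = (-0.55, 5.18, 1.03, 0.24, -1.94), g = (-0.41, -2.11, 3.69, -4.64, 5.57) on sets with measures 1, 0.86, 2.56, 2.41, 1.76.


Step 1: Compute differences f_i - g_i:
  -0.55 - -0.41 = -0.14
  5.18 - -2.11 = 7.29
  1.03 - 3.69 = -2.66
  0.24 - -4.64 = 4.88
  -1.94 - 5.57 = -7.51
Step 2: Compute |diff|^4 * measure for each set:
  |-0.14|^4 * 1 = 3.841600e-04 * 1 = 3.841600e-04
  |7.29|^4 * 0.86 = 2824.295365 * 0.86 = 2428.894014
  |-2.66|^4 * 2.56 = 50.064115 * 2.56 = 128.164135
  |4.88|^4 * 2.41 = 567.125647 * 2.41 = 1366.77281
  |-7.51|^4 * 1.76 = 3180.97128 * 1.76 = 5598.509453
Step 3: Sum = 9522.340796
Step 4: ||f-g||_4 = (9522.340796)^(1/4) = 9.878385


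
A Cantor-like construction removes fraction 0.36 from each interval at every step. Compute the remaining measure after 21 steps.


Step 1: At each step, fraction remaining = 1 - 0.36 = 0.64
Step 2: After 21 steps, measure = (0.64)^21
Result = 8.507059e-05


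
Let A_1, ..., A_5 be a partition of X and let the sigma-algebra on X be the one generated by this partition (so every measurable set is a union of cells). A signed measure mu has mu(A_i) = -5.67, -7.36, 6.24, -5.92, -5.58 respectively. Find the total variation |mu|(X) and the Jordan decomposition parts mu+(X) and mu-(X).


Step 1: Every measurable set is a union of atoms (the cells / points), so a Hahn decomposition is
  obtained by grouping atoms by sign: P = union of atoms with mu > 0, N = union of the remaining atoms.
  Atoms in P (indices): 3;  atoms in N (indices): 1, 2, 4, 5
  Positive values: 6.24
  Negative values: -5.67, -7.36, -5.92, -5.58
Step 2: mu+(X) = mu(P) = sum of positive atom values = 6.24
Step 3: mu-(X) = -mu(N) = sum of |negative atom values| = 24.53
Step 4: |mu|(X) = mu+(X) + mu-(X) = 6.24 + 24.53 = 30.77


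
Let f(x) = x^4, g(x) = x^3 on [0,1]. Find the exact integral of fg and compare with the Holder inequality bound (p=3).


Step 1: Exact integral of f*g = integral(x^7, 0, 1) = 1/8
     = 0.125
Step 2: Holder bound with p=3, q=1.5:
  ||f||_p = (integral x^12 dx)^(1/3) = (1/13)^(1/3) = 0.42529
  ||g||_q = (integral x^4.5 dx)^(1/1.5) = (1/5.5)^(1/1.5) = 0.320941
Step 3: Holder bound = ||f||_p * ||g||_q = 0.42529 * 0.320941 = 0.136493
Verification: 0.125 <= 0.136493 (Holder holds)


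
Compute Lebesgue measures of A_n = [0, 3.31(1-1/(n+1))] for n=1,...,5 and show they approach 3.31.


By continuity of measure from below: if A_n increases to A, then m(A_n) -> m(A).
Here A = [0, 3.31], so m(A) = 3.31
Step 1: a_1 = 3.31*(1 - 1/2) = 1.655, m(A_1) = 1.655
Step 2: a_2 = 3.31*(1 - 1/3) = 2.2067, m(A_2) = 2.2067
Step 3: a_3 = 3.31*(1 - 1/4) = 2.4825, m(A_3) = 2.4825
Step 4: a_4 = 3.31*(1 - 1/5) = 2.648, m(A_4) = 2.648
Step 5: a_5 = 3.31*(1 - 1/6) = 2.7583, m(A_5) = 2.7583
Limit: m(A_n) -> m([0,3.31]) = 3.31


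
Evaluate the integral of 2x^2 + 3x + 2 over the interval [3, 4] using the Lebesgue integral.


The Lebesgue integral of a Riemann-integrable function agrees with the Riemann integral.
Antiderivative F(x) = (2/3)x^3 + (3/2)x^2 + 2x
F(4) = (2/3)*4^3 + (3/2)*4^2 + 2*4
     = (2/3)*64 + (3/2)*16 + 2*4
     = 42.666667 + 24 + 8
     = 74.666667
F(3) = 37.5
Integral = F(4) - F(3) = 74.666667 - 37.5 = 37.166667


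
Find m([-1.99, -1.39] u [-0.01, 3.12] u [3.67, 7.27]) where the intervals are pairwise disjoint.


For pairwise disjoint intervals, m(union) = sum of lengths.
= (-1.39 - -1.99) + (3.12 - -0.01) + (7.27 - 3.67)
= 0.6 + 3.13 + 3.6
= 7.33


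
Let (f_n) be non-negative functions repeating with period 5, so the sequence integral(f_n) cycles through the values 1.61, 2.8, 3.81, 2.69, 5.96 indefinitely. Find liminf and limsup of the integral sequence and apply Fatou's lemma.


The sequence (integral(f_n)) is periodic with period 5, repeating the values 1.61, 2.8, 3.81, 2.69, 5.96 indefinitely.
Step 1: For a periodic sequence, every tail (a_m, a_(m+1), ...) contains all 5 period values infinitely often.
Step 2: Hence inf of every tail = min of the period values = min(1.61, 2.8, 3.81, 2.69, 5.96) = 1.61.
        liminf_n integral(f_n) = sup over m of (inf of tail from m) = 1.61.
Step 3: Similarly sup of every tail = max of the period values = 5.96.
        limsup_n integral(f_n) = 5.96.
Step 4: Fatou's lemma: integral(liminf_n f_n) <= liminf_n integral(f_n) = 1.61.
        So the integral of the pointwise liminf is at most 1.61.


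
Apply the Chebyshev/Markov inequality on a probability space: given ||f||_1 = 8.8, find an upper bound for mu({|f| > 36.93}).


Chebyshev/Markov inequality: mu(|f| > eps) <= (||f||_p / eps)^p
Step 1: ||f||_1 / eps = 8.8 / 36.93 = 0.238289
Step 2: Raise to power p = 1:
  (0.238289)^1 = 0.238289
Step 3: Therefore mu(|f| > 36.93) <= 0.238289


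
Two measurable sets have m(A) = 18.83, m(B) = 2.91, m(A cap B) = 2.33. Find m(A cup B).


By inclusion-exclusion: m(A u B) = m(A) + m(B) - m(A n B)
= 18.83 + 2.91 - 2.33
= 19.41


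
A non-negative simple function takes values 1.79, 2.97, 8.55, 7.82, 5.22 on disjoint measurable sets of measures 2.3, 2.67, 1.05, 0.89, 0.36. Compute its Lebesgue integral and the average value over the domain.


Step 1: Integral = sum(value_i * measure_i)
= 1.79*2.3 + 2.97*2.67 + 8.55*1.05 + 7.82*0.89 + 5.22*0.36
= 4.117 + 7.9299 + 8.9775 + 6.9598 + 1.8792
= 29.8634
Step 2: Total measure of domain = 2.3 + 2.67 + 1.05 + 0.89 + 0.36 = 7.27
Step 3: Average value = 29.8634 / 7.27 = 4.107758


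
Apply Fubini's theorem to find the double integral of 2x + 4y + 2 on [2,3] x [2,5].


By Fubini, integrate in x first, then y.
Step 1: Fix y, integrate over x in [2,3]:
  integral(2x + 4y + 2, x=2..3)
  = 2*(3^2 - 2^2)/2 + (4y + 2)*(3 - 2)
  = 5 + (4y + 2)*1
  = 5 + 4y + 2
  = 7 + 4y
Step 2: Integrate over y in [2,5]:
  integral(7 + 4y, y=2..5)
  = 7*3 + 4*(5^2 - 2^2)/2
  = 21 + 42
  = 63


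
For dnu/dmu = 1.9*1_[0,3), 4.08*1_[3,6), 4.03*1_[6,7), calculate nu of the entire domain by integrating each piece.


Integrate each piece of the Radon-Nikodym derivative:
Step 1: integral_0^3 1.9 dx = 1.9*(3-0) = 1.9*3 = 5.7
Step 2: integral_3^6 4.08 dx = 4.08*(6-3) = 4.08*3 = 12.24
Step 3: integral_6^7 4.03 dx = 4.03*(7-6) = 4.03*1 = 4.03
Total: 5.7 + 12.24 + 4.03 = 21.97


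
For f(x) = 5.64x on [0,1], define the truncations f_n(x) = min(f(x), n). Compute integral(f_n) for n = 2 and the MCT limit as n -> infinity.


f(x) = 5.64x on [0,1]; f_n(x) = min(5.64x, n). At n = 2:
Step 1: f(x) reaches 2 at x = 2/5.64 = 0.35461
Step 2: integral(f_2) = integral(5.64x, 0, 0.35461) + integral(2, 0.35461, 1)
       = 5.64*0.35461^2/2 + 2*(1 - 0.35461)
       = 0.35461 + 1.29078
       = 1.64539
Step 3: As n -> infinity, f_n increases to f, so by MCT integral(f_n) -> integral(f) = 5.64/2 = 2.82.
Convergence: integral(f_2) = 1.64539 -> 2.82 as n -> infinity


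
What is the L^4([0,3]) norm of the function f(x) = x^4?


Step 1: ||f||_4 = (integral_0^3 |x^4|^4 dx)^(1/4)
     = (integral_0^3 x^16 dx)^(1/4)
Step 2: integral_0^3 x^16 dx = [x^17/(17)] from 0 to 3 = 3^17/17
     = 129140163/17 = 7.596480e+06
Step 3: ||f||_4 = (7.596480e+06)^(1/4) = 52.49925


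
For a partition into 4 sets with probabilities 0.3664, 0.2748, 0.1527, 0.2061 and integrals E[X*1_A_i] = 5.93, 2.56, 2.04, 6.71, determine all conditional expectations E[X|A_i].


For each cell A_i: E[X|A_i] = E[X*1_A_i] / P(A_i)
Step 1: E[X|A_1] = 5.93 / 0.3664 = 16.184498
Step 2: E[X|A_2] = 2.56 / 0.2748 = 9.315866
Step 3: E[X|A_3] = 2.04 / 0.1527 = 13.359528
Step 4: E[X|A_4] = 6.71 / 0.2061 = 32.557011
Verification: E[X] = sum E[X*1_A_i] = 5.93 + 2.56 + 2.04 + 6.71 = 17.24


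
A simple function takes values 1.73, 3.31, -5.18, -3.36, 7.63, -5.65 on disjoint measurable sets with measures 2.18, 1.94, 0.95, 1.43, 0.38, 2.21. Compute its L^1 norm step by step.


Step 1: Compute |f_i|^1 for each value:
  |1.73|^1 = 1.73
  |3.31|^1 = 3.31
  |-5.18|^1 = 5.18
  |-3.36|^1 = 3.36
  |7.63|^1 = 7.63
  |-5.65|^1 = 5.65
Step 2: Multiply by measures and sum:
  1.73 * 2.18 = 3.7714
  3.31 * 1.94 = 6.4214
  5.18 * 0.95 = 4.921
  3.36 * 1.43 = 4.8048
  7.63 * 0.38 = 2.8994
  5.65 * 2.21 = 12.4865
Sum = 3.7714 + 6.4214 + 4.921 + 4.8048 + 2.8994 + 12.4865 = 35.3045
Step 3: Take the p-th root:
||f||_1 = (35.3045)^(1/1) = 35.3045


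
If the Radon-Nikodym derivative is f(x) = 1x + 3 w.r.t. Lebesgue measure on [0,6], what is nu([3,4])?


nu(A) = integral_A (dnu/dmu) dmu = integral_3^4 (1x + 3) dx
Step 1: Antiderivative F(x) = (1/2)x^2 + 3x
Step 2: F(4) = (1/2)*4^2 + 3*4 = 8 + 12 = 20
Step 3: F(3) = (1/2)*3^2 + 3*3 = 4.5 + 9 = 13.5
Step 4: nu([3,4]) = F(4) - F(3) = 20 - 13.5 = 6.5


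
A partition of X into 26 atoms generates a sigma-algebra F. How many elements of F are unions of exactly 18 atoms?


Each element of F is a union of some subset of the 26 atoms.
Elements that are unions of exactly 18 atoms correspond to 18-element subsets of the 26 atoms.
Count = C(26, 18) = 26! / (18! * 8!) = 1562275.


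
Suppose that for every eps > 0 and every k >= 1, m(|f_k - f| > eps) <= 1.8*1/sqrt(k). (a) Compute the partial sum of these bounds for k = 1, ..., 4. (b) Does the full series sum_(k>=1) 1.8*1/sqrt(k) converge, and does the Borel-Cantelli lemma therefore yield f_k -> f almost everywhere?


Step 1: List the terms 1.8*1/sqrt(k) for k = 1 to 4:
  k=1: 1.8
  k=2: 1.272792
  k=3: 1.03923
  k=4: 0.9
Step 2: Partial sum = 1.8 + 1.272792 + 1.03923 + 0.9
     = 5.012023
Step 3: The full series sum_(k>=1) 1.8*1/sqrt(k) diverges (p-series with p = 1/2 <= 1; a nonzero constant multiple of a divergent series diverges).
Step 4: The (first) Borel-Cantelli lemma requires a summable sequence of measures, so it does not apply here;
        from this bound alone no conclusion about a.e. convergence can be drawn (convergence in measure still
        gives an a.e.-convergent subsequence, but not a.e. convergence of the whole sequence).
Conclusion: series diverges; Borel-Cantelli is inconclusive about a.e. convergence of f_k.


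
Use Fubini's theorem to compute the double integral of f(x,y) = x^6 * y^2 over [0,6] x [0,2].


By Fubini's theorem, the double integral factors as a product of single integrals:
Step 1: integral_0^6 x^6 dx = [x^7/7] from 0 to 6
     = 6^7/7 = 39990.857143
Step 2: integral_0^2 y^2 dy = [y^3/3] from 0 to 2
     = 2^3/3 = 2.666667
Step 3: Double integral = 39990.857143 * 2.666667 = 106642.285714


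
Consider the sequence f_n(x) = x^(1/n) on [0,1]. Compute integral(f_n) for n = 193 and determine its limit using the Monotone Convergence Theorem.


At n = 193: f_193(x) = x^(1/193).
Step 1: integral(x^(1/193), 0, 1) = [x^(1/193+1) / (1/193+1)] from 0 to 1
     = 1 / (1/193 + 1) = 1 / ((193+1)/193) = 193/(193+1)
     = 193/194 = 0.994845
Step 2: As n -> infinity, f_n(x) = x^(1/n) -> 1 for x in (0,1], and f_n is increasing in n.
By MCT, lim_n integral(f_n) = integral(lim_n f_n) = integral(1, 0, 1) = 1.
Step 3: Verify convergence: 193/194 = 0.994845 -> 1


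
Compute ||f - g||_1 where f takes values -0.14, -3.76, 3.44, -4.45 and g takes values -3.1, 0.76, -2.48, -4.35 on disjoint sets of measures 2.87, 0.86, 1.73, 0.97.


Step 1: Compute differences f_i - g_i:
  -0.14 - -3.1 = 2.96
  -3.76 - 0.76 = -4.52
  3.44 - -2.48 = 5.92
  -4.45 - -4.35 = -0.1
Step 2: Compute |diff|^1 * measure for each set:
  |2.96|^1 * 2.87 = 2.96 * 2.87 = 8.4952
  |-4.52|^1 * 0.86 = 4.52 * 0.86 = 3.8872
  |5.92|^1 * 1.73 = 5.92 * 1.73 = 10.2416
  |-0.1|^1 * 0.97 = 0.1 * 0.97 = 0.097
Step 3: Sum = 22.721
Step 4: ||f-g||_1 = (22.721)^(1/1) = 22.721


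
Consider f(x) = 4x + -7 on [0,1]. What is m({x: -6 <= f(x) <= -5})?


f^(-1)([-6, -5]) = {x : -6 <= 4x + -7 <= -5}
Solving: (-6 - -7)/4 <= x <= (-5 - -7)/4
= [0.25, 0.5]
Intersecting with [0,1]: [0.25, 0.5]
Measure = 0.5 - 0.25 = 0.25


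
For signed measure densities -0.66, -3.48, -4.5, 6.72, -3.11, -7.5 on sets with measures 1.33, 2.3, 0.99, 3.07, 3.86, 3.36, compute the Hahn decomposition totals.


Step 1: Compute signed measure on each set:
  Set 1: -0.66 * 1.33 = -0.8778
  Set 2: -3.48 * 2.3 = -8.004
  Set 3: -4.5 * 0.99 = -4.455
  Set 4: 6.72 * 3.07 = 20.6304
  Set 5: -3.11 * 3.86 = -12.0046
  Set 6: -7.5 * 3.36 = -25.2
Step 2: Total signed measure = (-0.8778) + (-8.004) + (-4.455) + (20.6304) + (-12.0046) + (-25.2)
     = -29.911
Step 3: Positive part mu+(X) = sum of positive contributions = 20.6304
Step 4: Negative part mu-(X) = |sum of negative contributions| = 50.5414


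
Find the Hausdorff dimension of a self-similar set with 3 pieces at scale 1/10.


For a self-similar set with N copies scaled by 1/r:
dim_H = log(N)/log(r) = log(3)/log(10)
= 1.098612/2.302585
= 0.477121


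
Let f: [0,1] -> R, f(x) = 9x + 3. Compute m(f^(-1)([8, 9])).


f^(-1)([8, 9]) = {x : 8 <= 9x + 3 <= 9}
Solving: (8 - 3)/9 <= x <= (9 - 3)/9
= [0.555556, 0.666667]
Intersecting with [0,1]: [0.555556, 0.666667]
Measure = 0.666667 - 0.555556 = 0.111111


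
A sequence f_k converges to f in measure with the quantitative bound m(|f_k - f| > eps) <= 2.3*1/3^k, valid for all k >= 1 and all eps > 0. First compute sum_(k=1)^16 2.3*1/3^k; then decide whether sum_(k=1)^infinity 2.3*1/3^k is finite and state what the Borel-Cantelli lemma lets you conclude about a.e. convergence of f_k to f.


Step 1: List the terms 2.3*1/3^k for k = 1 to 16:
  k=1: 0.766667
  k=2: 0.255556
  k=3: 0.085185
  k=4: 0.028395
  k=5: 0.009465
  k=6: 0.003155
  k=7: 0.001052
  k=8: 3.505563e-04
  k=9: 1.168521e-04
  k=10: 3.895070e-05
  k=11: 1.298357e-05
  k=12: 4.327856e-06
  k=13: 1.442619e-06
  k=14: 4.808729e-07
  k=15: 1.602910e-07
  k=16: 5.343032e-08
Step 2: Partial sum = 0.766667 + 0.255556 + 0.085185 + 0.028395 + 0.009465 + 0.003155 + 0.001052 + 3.505563e-04 + 1.168521e-04 + 3.895070e-05 + 1.298357e-05 + 4.327856e-06 + 1.442619e-06 + 4.808729e-07 + 1.602910e-07 + 5.343032e-08
     = 1.15
Step 3: The full series sum_(k>=1) 2.3*1/3^k converges (geometric series with ratio 1/3 < 1; a constant multiple of a convergent series converges).
Step 4: Fix eps > 0. Since sum_k m(|f_k - f| > eps) < infinity, the Borel-Cantelli lemma gives
        m(limsup_k {|f_k - f| > eps}) = 0, i.e. for a.e. x, |f_k(x) - f(x)| <= eps for all large k.
        Applying this with eps = 1/j for j = 1, 2, ... and intersecting the countably many full-measure sets,
        for a.e. x we get limsup_k |f_k(x) - f(x)| <= 1/j for every j, hence f_k -> f almost everywhere.
Conclusion: series converges; Borel-Cantelli yields f_k -> f a.e.


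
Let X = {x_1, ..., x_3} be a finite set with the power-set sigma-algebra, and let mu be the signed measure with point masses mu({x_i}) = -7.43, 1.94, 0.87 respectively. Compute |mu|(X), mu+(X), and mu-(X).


Step 1: Every measurable set is a union of atoms (the cells / points), so a Hahn decomposition is
  obtained by grouping atoms by sign: P = union of atoms with mu > 0, N = union of the remaining atoms.
  Atoms in P (indices): 2, 3;  atoms in N (indices): 1
  Positive values: 1.94, 0.87
  Negative values: -7.43
Step 2: mu+(X) = mu(P) = sum of positive atom values = 2.81
Step 3: mu-(X) = -mu(N) = sum of |negative atom values| = 7.43
Step 4: |mu|(X) = mu+(X) + mu-(X) = 2.81 + 7.43 = 10.24


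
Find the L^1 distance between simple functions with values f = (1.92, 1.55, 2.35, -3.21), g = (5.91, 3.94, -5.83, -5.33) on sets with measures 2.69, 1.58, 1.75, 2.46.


Step 1: Compute differences f_i - g_i:
  1.92 - 5.91 = -3.99
  1.55 - 3.94 = -2.39
  2.35 - -5.83 = 8.18
  -3.21 - -5.33 = 2.12
Step 2: Compute |diff|^1 * measure for each set:
  |-3.99|^1 * 2.69 = 3.99 * 2.69 = 10.7331
  |-2.39|^1 * 1.58 = 2.39 * 1.58 = 3.7762
  |8.18|^1 * 1.75 = 8.18 * 1.75 = 14.315
  |2.12|^1 * 2.46 = 2.12 * 2.46 = 5.2152
Step 3: Sum = 34.0395
Step 4: ||f-g||_1 = (34.0395)^(1/1) = 34.0395


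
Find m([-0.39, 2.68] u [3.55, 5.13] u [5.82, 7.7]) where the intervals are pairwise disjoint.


For pairwise disjoint intervals, m(union) = sum of lengths.
= (2.68 - -0.39) + (5.13 - 3.55) + (7.7 - 5.82)
= 3.07 + 1.58 + 1.88
= 6.53


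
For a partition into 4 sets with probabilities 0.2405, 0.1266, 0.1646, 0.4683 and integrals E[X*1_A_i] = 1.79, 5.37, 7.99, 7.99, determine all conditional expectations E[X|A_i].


For each cell A_i: E[X|A_i] = E[X*1_A_i] / P(A_i)
Step 1: E[X|A_1] = 1.79 / 0.2405 = 7.442827
Step 2: E[X|A_2] = 5.37 / 0.1266 = 42.417062
Step 3: E[X|A_3] = 7.99 / 0.1646 = 48.54192
Step 4: E[X|A_4] = 7.99 / 0.4683 = 17.061713
Verification: E[X] = sum E[X*1_A_i] = 1.79 + 5.37 + 7.99 + 7.99 = 23.14


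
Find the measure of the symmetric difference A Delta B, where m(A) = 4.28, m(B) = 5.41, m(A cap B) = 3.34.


m(A Delta B) = m(A) + m(B) - 2*m(A n B)
= 4.28 + 5.41 - 2*3.34
= 4.28 + 5.41 - 6.68
= 3.01


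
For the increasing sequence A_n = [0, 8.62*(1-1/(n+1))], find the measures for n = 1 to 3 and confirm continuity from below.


By continuity of measure from below: if A_n increases to A, then m(A_n) -> m(A).
Here A = [0, 8.62], so m(A) = 8.62
Step 1: a_1 = 8.62*(1 - 1/2) = 4.31, m(A_1) = 4.31
Step 2: a_2 = 8.62*(1 - 1/3) = 5.7467, m(A_2) = 5.7467
Step 3: a_3 = 8.62*(1 - 1/4) = 6.465, m(A_3) = 6.465
Limit: m(A_n) -> m([0,8.62]) = 8.62


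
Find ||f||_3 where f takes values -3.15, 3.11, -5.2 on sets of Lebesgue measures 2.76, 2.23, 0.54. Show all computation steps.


Step 1: Compute |f_i|^3 for each value:
  |-3.15|^3 = 31.255875
  |3.11|^3 = 30.080231
  |-5.2|^3 = 140.608
Step 2: Multiply by measures and sum:
  31.255875 * 2.76 = 86.266215
  30.080231 * 2.23 = 67.078915
  140.608 * 0.54 = 75.92832
Sum = 86.266215 + 67.078915 + 75.92832 = 229.27345
Step 3: Take the p-th root:
||f||_3 = (229.27345)^(1/3) = 6.120467


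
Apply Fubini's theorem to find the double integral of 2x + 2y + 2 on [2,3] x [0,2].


By Fubini, integrate in x first, then y.
Step 1: Fix y, integrate over x in [2,3]:
  integral(2x + 2y + 2, x=2..3)
  = 2*(3^2 - 2^2)/2 + (2y + 2)*(3 - 2)
  = 5 + (2y + 2)*1
  = 5 + 2y + 2
  = 7 + 2y
Step 2: Integrate over y in [0,2]:
  integral(7 + 2y, y=0..2)
  = 7*2 + 2*(2^2 - 0^2)/2
  = 14 + 4
  = 18


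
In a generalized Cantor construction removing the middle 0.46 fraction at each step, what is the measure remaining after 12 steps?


Step 1: At each step, fraction remaining = 1 - 0.46 = 0.54
Step 2: After 12 steps, measure = (0.54)^12
Result = 6.147876e-04


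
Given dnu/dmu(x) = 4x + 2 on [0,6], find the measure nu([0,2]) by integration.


nu(A) = integral_A (dnu/dmu) dmu = integral_0^2 (4x + 2) dx
Step 1: Antiderivative F(x) = (4/2)x^2 + 2x
Step 2: F(2) = (4/2)*2^2 + 2*2 = 8 + 4 = 12
Step 3: F(0) = (4/2)*0^2 + 2*0 = 0.0 + 0 = 0.0
Step 4: nu([0,2]) = F(2) - F(0) = 12 - 0.0 = 12


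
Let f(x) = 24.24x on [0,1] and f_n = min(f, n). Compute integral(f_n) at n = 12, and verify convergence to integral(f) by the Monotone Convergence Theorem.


f(x) = 24.24x on [0,1]; f_n(x) = min(24.24x, n). At n = 12:
Step 1: f(x) reaches 12 at x = 12/24.24 = 0.49505
Step 2: integral(f_12) = integral(24.24x, 0, 0.49505) + integral(12, 0.49505, 1)
       = 24.24*0.49505^2/2 + 12*(1 - 0.49505)
       = 2.970297 + 6.059406
       = 9.029703
Step 3: As n -> infinity, f_n increases to f, so by MCT integral(f_n) -> integral(f) = 24.24/2 = 12.12.
Convergence: integral(f_12) = 9.029703 -> 12.12 as n -> infinity


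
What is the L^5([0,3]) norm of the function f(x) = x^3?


Step 1: ||f||_5 = (integral_0^3 |x^3|^5 dx)^(1/5)
     = (integral_0^3 x^15 dx)^(1/5)
Step 2: integral_0^3 x^15 dx = [x^16/(16)] from 0 to 3 = 3^16/16
     = 43046721/16 = 2.690420e+06
Step 3: ||f||_5 = (2.690420e+06)^(1/5) = 19.318083


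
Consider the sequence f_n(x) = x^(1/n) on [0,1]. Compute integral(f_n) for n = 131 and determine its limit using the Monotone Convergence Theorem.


At n = 131: f_131(x) = x^(1/131).
Step 1: integral(x^(1/131), 0, 1) = [x^(1/131+1) / (1/131+1)] from 0 to 1
     = 1 / (1/131 + 1) = 1 / ((131+1)/131) = 131/(131+1)
     = 131/132 = 0.992424
Step 2: As n -> infinity, f_n(x) = x^(1/n) -> 1 for x in (0,1], and f_n is increasing in n.
By MCT, lim_n integral(f_n) = integral(lim_n f_n) = integral(1, 0, 1) = 1.
Step 3: Verify convergence: 131/132 = 0.992424 -> 1


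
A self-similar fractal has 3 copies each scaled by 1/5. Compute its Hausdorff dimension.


For a self-similar set with N copies scaled by 1/r:
dim_H = log(N)/log(r) = log(3)/log(5)
= 1.098612/1.609438
= 0.682606


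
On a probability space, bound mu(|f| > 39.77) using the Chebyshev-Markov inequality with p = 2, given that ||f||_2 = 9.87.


Chebyshev/Markov inequality: mu(|f| > eps) <= (||f||_p / eps)^p
Step 1: ||f||_2 / eps = 9.87 / 39.77 = 0.248177
Step 2: Raise to power p = 2:
  (0.248177)^2 = 0.061592
Step 3: Therefore mu(|f| > 39.77) <= 0.061592


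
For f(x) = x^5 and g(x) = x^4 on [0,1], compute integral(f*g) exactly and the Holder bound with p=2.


Step 1: Exact integral of f*g = integral(x^9, 0, 1) = 1/10
     = 0.1
Step 2: Holder bound with p=2, q=2:
  ||f||_p = (integral x^10 dx)^(1/2) = (1/11)^(1/2) = 0.301511
  ||g||_q = (integral x^8 dx)^(1/2) = (1/9)^(1/2) = 0.333333
Step 3: Holder bound = ||f||_p * ||g||_q = 0.301511 * 0.333333 = 0.100504
Verification: 0.1 <= 0.100504 (Holder holds)


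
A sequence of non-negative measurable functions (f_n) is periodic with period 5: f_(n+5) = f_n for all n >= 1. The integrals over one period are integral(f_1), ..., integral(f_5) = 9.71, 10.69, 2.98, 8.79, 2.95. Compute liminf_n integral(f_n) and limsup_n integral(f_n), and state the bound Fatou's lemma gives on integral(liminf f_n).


The sequence (integral(f_n)) is periodic with period 5, repeating the values 9.71, 10.69, 2.98, 8.79, 2.95 indefinitely.
Step 1: For a periodic sequence, every tail (a_m, a_(m+1), ...) contains all 5 period values infinitely often.
Step 2: Hence inf of every tail = min of the period values = min(9.71, 10.69, 2.98, 8.79, 2.95) = 2.95.
        liminf_n integral(f_n) = sup over m of (inf of tail from m) = 2.95.
Step 3: Similarly sup of every tail = max of the period values = 10.69.
        limsup_n integral(f_n) = 10.69.
Step 4: Fatou's lemma: integral(liminf_n f_n) <= liminf_n integral(f_n) = 2.95.
        So the integral of the pointwise liminf is at most 2.95.


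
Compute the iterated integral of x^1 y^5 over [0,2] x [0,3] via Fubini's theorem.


By Fubini's theorem, the double integral factors as a product of single integrals:
Step 1: integral_0^2 x^1 dx = [x^2/2] from 0 to 2
     = 2^2/2 = 2
Step 2: integral_0^3 y^5 dy = [y^6/6] from 0 to 3
     = 3^6/6 = 121.5
Step 3: Double integral = 2 * 121.5 = 243


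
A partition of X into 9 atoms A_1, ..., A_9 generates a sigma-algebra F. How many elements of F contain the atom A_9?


Each element of F is a union of some subset S of the 9 atoms.
The element contains A_9 iff A_9 is in S.
So we count subsets S of {A_1,...,A_9} with A_9 in S: choose freely among the other 8 atoms.
Count = 2^(9-1) = 2^8 = 256.


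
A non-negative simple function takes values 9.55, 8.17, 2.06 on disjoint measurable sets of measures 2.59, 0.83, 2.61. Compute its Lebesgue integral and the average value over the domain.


Step 1: Integral = sum(value_i * measure_i)
= 9.55*2.59 + 8.17*0.83 + 2.06*2.61
= 24.7345 + 6.7811 + 5.3766
= 36.8922
Step 2: Total measure of domain = 2.59 + 0.83 + 2.61 = 6.03
Step 3: Average value = 36.8922 / 6.03 = 6.118109


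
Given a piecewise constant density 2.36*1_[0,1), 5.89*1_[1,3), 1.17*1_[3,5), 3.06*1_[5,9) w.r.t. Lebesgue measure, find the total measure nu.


Integrate each piece of the Radon-Nikodym derivative:
Step 1: integral_0^1 2.36 dx = 2.36*(1-0) = 2.36*1 = 2.36
Step 2: integral_1^3 5.89 dx = 5.89*(3-1) = 5.89*2 = 11.78
Step 3: integral_3^5 1.17 dx = 1.17*(5-3) = 1.17*2 = 2.34
Step 4: integral_5^9 3.06 dx = 3.06*(9-5) = 3.06*4 = 12.24
Total: 2.36 + 11.78 + 2.34 + 12.24 = 28.72


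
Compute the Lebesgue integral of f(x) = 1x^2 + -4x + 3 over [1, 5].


The Lebesgue integral of a Riemann-integrable function agrees with the Riemann integral.
Antiderivative F(x) = (1/3)x^3 + (-4/2)x^2 + 3x
F(5) = (1/3)*5^3 + (-4/2)*5^2 + 3*5
     = (1/3)*125 + (-4/2)*25 + 3*5
     = 41.666667 + -50 + 15
     = 6.666667
F(1) = 1.333333
Integral = F(5) - F(1) = 6.666667 - 1.333333 = 5.333333


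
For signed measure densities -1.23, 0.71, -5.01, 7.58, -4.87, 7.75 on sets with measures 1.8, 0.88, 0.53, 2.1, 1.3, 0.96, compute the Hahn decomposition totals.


Step 1: Compute signed measure on each set:
  Set 1: -1.23 * 1.8 = -2.214
  Set 2: 0.71 * 0.88 = 0.6248
  Set 3: -5.01 * 0.53 = -2.6553
  Set 4: 7.58 * 2.1 = 15.918
  Set 5: -4.87 * 1.3 = -6.331
  Set 6: 7.75 * 0.96 = 7.44
Step 2: Total signed measure = (-2.214) + (0.6248) + (-2.6553) + (15.918) + (-6.331) + (7.44)
     = 12.7825
Step 3: Positive part mu+(X) = sum of positive contributions = 23.9828
Step 4: Negative part mu-(X) = |sum of negative contributions| = 11.2003


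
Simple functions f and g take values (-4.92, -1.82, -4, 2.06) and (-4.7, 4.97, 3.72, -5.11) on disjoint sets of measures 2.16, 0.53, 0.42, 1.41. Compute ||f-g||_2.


Step 1: Compute differences f_i - g_i:
  -4.92 - -4.7 = -0.22
  -1.82 - 4.97 = -6.79
  -4 - 3.72 = -7.72
  2.06 - -5.11 = 7.17
Step 2: Compute |diff|^2 * measure for each set:
  |-0.22|^2 * 2.16 = 0.0484 * 2.16 = 0.104544
  |-6.79|^2 * 0.53 = 46.1041 * 0.53 = 24.435173
  |-7.72|^2 * 0.42 = 59.5984 * 0.42 = 25.031328
  |7.17|^2 * 1.41 = 51.4089 * 1.41 = 72.486549
Step 3: Sum = 122.057594
Step 4: ||f-g||_2 = (122.057594)^(1/2) = 11.047968


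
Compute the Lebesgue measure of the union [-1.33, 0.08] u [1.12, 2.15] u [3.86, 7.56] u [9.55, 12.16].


For pairwise disjoint intervals, m(union) = sum of lengths.
= (0.08 - -1.33) + (2.15 - 1.12) + (7.56 - 3.86) + (12.16 - 9.55)
= 1.41 + 1.03 + 3.7 + 2.61
= 8.75


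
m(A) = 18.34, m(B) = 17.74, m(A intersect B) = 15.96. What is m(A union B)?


By inclusion-exclusion: m(A u B) = m(A) + m(B) - m(A n B)
= 18.34 + 17.74 - 15.96
= 20.12


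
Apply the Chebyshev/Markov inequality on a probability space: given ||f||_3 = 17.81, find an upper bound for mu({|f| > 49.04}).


Chebyshev/Markov inequality: mu(|f| > eps) <= (||f||_p / eps)^p
Step 1: ||f||_3 / eps = 17.81 / 49.04 = 0.363173
Step 2: Raise to power p = 3:
  (0.363173)^3 = 0.047901
Step 3: Therefore mu(|f| > 49.04) <= 0.047901


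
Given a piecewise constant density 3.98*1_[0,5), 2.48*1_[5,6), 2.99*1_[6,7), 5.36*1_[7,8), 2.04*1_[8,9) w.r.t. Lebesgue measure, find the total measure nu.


Integrate each piece of the Radon-Nikodym derivative:
Step 1: integral_0^5 3.98 dx = 3.98*(5-0) = 3.98*5 = 19.9
Step 2: integral_5^6 2.48 dx = 2.48*(6-5) = 2.48*1 = 2.48
Step 3: integral_6^7 2.99 dx = 2.99*(7-6) = 2.99*1 = 2.99
Step 4: integral_7^8 5.36 dx = 5.36*(8-7) = 5.36*1 = 5.36
Step 5: integral_8^9 2.04 dx = 2.04*(9-8) = 2.04*1 = 2.04
Total: 19.9 + 2.48 + 2.99 + 5.36 + 2.04 = 32.77


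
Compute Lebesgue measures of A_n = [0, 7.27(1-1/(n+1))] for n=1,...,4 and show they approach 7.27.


By continuity of measure from below: if A_n increases to A, then m(A_n) -> m(A).
Here A = [0, 7.27], so m(A) = 7.27
Step 1: a_1 = 7.27*(1 - 1/2) = 3.635, m(A_1) = 3.635
Step 2: a_2 = 7.27*(1 - 1/3) = 4.8467, m(A_2) = 4.8467
Step 3: a_3 = 7.27*(1 - 1/4) = 5.4525, m(A_3) = 5.4525
Step 4: a_4 = 7.27*(1 - 1/5) = 5.816, m(A_4) = 5.816
Limit: m(A_n) -> m([0,7.27]) = 7.27


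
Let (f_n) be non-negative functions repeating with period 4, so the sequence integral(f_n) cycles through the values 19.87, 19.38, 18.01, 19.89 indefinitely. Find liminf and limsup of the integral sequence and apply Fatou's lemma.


The sequence (integral(f_n)) is periodic with period 4, repeating the values 19.87, 19.38, 18.01, 19.89 indefinitely.
Step 1: For a periodic sequence, every tail (a_m, a_(m+1), ...) contains all 4 period values infinitely often.
Step 2: Hence inf of every tail = min of the period values = min(19.87, 19.38, 18.01, 19.89) = 18.01.
        liminf_n integral(f_n) = sup over m of (inf of tail from m) = 18.01.
Step 3: Similarly sup of every tail = max of the period values = 19.89.
        limsup_n integral(f_n) = 19.89.
Step 4: Fatou's lemma: integral(liminf_n f_n) <= liminf_n integral(f_n) = 18.01.
        So the integral of the pointwise liminf is at most 18.01.


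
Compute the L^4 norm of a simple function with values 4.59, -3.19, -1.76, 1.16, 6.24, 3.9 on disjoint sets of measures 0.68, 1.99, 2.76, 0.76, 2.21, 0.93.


Step 1: Compute |f_i|^4 for each value:
  |4.59|^4 = 443.864838
  |-3.19|^4 = 103.553011
  |-1.76|^4 = 9.595126
  |1.16|^4 = 1.810639
  |6.24|^4 = 1516.136694
  |3.9|^4 = 231.3441
Step 2: Multiply by measures and sum:
  443.864838 * 0.68 = 301.82809
  103.553011 * 1.99 = 206.070492
  9.595126 * 2.76 = 26.482547
  1.810639 * 0.76 = 1.376086
  1516.136694 * 2.21 = 3350.662093
  231.3441 * 0.93 = 215.150013
Sum = 301.82809 + 206.070492 + 26.482547 + 1.376086 + 3350.662093 + 215.150013 = 4101.569321
Step 3: Take the p-th root:
||f||_4 = (4101.569321)^(1/4) = 8.002718
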